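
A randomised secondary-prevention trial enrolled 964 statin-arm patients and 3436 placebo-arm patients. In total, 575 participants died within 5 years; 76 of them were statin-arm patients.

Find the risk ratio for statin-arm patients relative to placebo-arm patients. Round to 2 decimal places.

0.54

statin-arm patients without the outcome: 964 − 76 = 888
placebo-arm patients with the outcome: 575 − 76 = 499
placebo-arm patients without the outcome: 3436 − 499 = 2937
risk, statin-arm patients = 76/964 = 0.0788
risk, placebo-arm patients = 499/3436 = 0.1452
RR = 0.0788 / 0.1452 = 0.54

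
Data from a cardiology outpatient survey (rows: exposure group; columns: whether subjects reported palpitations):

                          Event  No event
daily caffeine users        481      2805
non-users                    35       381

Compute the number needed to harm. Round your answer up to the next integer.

risk, daily caffeine users = 481/3286 = 0.146379
risk, non-users = 35/416 = 0.084135
absolute risk difference = 0.062244
1 / 0.062244 = 16.066 → round up → 17

NNH ≈ 17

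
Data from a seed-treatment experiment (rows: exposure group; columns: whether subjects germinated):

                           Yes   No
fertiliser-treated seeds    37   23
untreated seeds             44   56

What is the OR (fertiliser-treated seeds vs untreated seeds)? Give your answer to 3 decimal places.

odds, fertiliser-treated seeds = 37/23 = 1.6087
odds, untreated seeds = 44/56 = 0.7857
OR = 1.6087 / 0.7857 = 2.047

OR = 2.047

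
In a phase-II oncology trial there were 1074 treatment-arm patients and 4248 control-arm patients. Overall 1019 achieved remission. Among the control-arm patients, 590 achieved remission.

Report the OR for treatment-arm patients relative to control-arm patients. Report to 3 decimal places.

4.124

treatment-arm patients with the outcome: 1019 − 590 = 429
treatment-arm patients without the outcome: 1074 − 429 = 645
control-arm patients without the outcome: 4248 − 590 = 3658
OR = (429 × 3658) / (645 × 590) = 1569282/380550 ≈ 4.124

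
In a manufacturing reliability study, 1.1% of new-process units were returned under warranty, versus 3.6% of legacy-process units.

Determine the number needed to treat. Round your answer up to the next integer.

absolute risk difference = 0.025000
1 / 0.025000 = 40.000 → round up → 40

40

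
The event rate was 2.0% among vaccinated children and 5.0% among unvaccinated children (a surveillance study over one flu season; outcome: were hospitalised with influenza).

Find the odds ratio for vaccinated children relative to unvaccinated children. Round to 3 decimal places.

0.388

odds, vaccinated children = 0.02000/0.98000 = 0.02041
odds, unvaccinated children = 0.05000/0.95000 = 0.05263
OR = 0.02041 / 0.05263 = 0.388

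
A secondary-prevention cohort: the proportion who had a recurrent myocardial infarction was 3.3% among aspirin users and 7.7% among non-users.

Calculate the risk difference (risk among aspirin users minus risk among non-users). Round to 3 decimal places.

risk difference = 0.03300 − 0.07700 = -0.044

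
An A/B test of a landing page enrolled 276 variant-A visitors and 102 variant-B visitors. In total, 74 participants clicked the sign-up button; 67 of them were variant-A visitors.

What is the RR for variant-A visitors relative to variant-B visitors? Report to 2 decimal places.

3.54

variant-A visitors without the outcome: 276 − 67 = 209
variant-B visitors with the outcome: 74 − 67 = 7
variant-B visitors without the outcome: 102 − 7 = 95
risk, variant-A visitors = 67/276 = 0.2428
risk, variant-B visitors = 7/102 = 0.0686
RR = 0.2428 / 0.0686 = 3.54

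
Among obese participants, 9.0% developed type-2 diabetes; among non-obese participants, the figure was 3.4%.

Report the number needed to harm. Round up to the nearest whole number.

absolute risk difference = 0.056000
1 / 0.056000 = 17.857 → round up → 18

18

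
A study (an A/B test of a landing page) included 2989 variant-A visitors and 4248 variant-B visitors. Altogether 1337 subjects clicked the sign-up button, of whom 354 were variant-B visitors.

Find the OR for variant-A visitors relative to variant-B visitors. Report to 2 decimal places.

variant-A visitors with the outcome: 1337 − 354 = 983
variant-A visitors without the outcome: 2989 − 983 = 2006
variant-B visitors without the outcome: 4248 − 354 = 3894
odds, variant-A visitors = 983/2006 = 0.4900
odds, variant-B visitors = 354/3894 = 0.0909
OR = 0.4900 / 0.0909 = 5.39

OR ≈ 5.39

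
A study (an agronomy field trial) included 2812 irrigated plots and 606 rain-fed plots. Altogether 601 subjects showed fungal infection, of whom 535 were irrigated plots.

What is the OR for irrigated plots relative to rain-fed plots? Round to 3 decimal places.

irrigated plots without the outcome: 2812 − 535 = 2277
rain-fed plots with the outcome: 601 − 535 = 66
rain-fed plots without the outcome: 606 − 66 = 540
OR = (535 × 540) / (2277 × 66) = 288900/150282 ≈ 1.922

1.922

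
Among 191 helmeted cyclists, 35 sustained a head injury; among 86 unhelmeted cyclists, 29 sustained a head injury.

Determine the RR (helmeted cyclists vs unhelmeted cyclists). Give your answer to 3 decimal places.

risk, helmeted cyclists = 35/191 = 0.1832
risk, unhelmeted cyclists = 29/86 = 0.3372
RR = 0.1832 / 0.3372 = 0.543

0.543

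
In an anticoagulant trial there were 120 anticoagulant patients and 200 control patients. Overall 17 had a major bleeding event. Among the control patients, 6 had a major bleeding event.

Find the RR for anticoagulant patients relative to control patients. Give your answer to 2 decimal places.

anticoagulant patients with the outcome: 17 − 6 = 11
anticoagulant patients without the outcome: 120 − 11 = 109
control patients without the outcome: 200 − 6 = 194
risk, anticoagulant patients = 11/120 = 0.09167
risk, control patients = 6/200 = 0.03000
RR = 0.09167 / 0.03000 = 3.06

RR = 3.06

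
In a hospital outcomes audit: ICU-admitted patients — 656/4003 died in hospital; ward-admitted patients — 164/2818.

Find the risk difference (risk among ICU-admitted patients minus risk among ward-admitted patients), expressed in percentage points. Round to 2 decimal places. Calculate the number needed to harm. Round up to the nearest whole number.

RD = 10.57; NNH = 10

risk, ICU-admitted patients = 656/4003 = 0.1639
risk, ward-admitted patients = 164/2818 = 0.0582
risk difference = 0.1639 − 0.0582 = 0.1057 → 10.57 percentage points
absolute risk difference = 0.105680
1 / 0.105680 = 9.463 → round up → 10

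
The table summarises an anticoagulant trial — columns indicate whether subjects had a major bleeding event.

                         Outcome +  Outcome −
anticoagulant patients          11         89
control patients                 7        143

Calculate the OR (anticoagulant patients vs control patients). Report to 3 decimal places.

OR = (11 × 143) / (89 × 7) = 1573/623 ≈ 2.525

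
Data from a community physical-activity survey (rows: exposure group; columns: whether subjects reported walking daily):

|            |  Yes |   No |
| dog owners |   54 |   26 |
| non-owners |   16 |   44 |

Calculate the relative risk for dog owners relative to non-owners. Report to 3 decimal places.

risk, dog owners = 54/80 = 0.6750
risk, non-owners = 16/60 = 0.2667
RR = 0.6750 / 0.2667 = 2.531

RR: 2.531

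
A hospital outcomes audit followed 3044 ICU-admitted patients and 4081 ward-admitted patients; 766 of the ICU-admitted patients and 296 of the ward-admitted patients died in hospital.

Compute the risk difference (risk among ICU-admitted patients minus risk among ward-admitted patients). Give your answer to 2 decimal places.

RD ≈ 0.18

risk, ICU-admitted patients = 766/3044 = 0.2516
risk, ward-admitted patients = 296/4081 = 0.0725
risk difference = 0.2516 − 0.0725 = 0.18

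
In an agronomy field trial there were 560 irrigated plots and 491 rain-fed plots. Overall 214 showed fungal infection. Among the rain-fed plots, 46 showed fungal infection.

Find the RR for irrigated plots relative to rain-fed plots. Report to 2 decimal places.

irrigated plots with the outcome: 214 − 46 = 168
irrigated plots without the outcome: 560 − 168 = 392
rain-fed plots without the outcome: 491 − 46 = 445
risk, irrigated plots = 168/560 = 0.3000
risk, rain-fed plots = 46/491 = 0.0937
RR = 0.3000 / 0.0937 = 3.20

RR: 3.20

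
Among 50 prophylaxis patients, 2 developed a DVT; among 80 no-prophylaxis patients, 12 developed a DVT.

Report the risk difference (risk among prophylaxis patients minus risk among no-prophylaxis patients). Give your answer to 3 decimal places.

RD = -0.110

risk, prophylaxis patients = 2/50 = 0.04000
risk, no-prophylaxis patients = 12/80 = 0.15000
risk difference = 0.04000 − 0.15000 = -0.110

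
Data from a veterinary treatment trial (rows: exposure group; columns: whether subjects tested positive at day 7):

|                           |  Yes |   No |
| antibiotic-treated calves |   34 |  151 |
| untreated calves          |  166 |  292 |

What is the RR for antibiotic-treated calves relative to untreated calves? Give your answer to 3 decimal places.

RR = 0.507

risk, antibiotic-treated calves = 34/185 = 0.1838
risk, untreated calves = 166/458 = 0.3624
RR = 0.1838 / 0.3624 = 0.507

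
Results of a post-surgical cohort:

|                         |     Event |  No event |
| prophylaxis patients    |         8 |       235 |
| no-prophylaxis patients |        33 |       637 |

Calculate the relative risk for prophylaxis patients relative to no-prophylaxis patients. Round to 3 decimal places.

RR = 0.668

risk, prophylaxis patients = 8/243 = 0.03292
risk, no-prophylaxis patients = 33/670 = 0.04925
RR = 0.03292 / 0.04925 = 0.668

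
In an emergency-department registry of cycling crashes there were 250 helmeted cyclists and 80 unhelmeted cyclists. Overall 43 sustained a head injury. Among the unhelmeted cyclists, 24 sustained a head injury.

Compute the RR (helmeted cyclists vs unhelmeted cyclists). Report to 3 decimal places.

RR = 0.253

helmeted cyclists with the outcome: 43 − 24 = 19
helmeted cyclists without the outcome: 250 − 19 = 231
unhelmeted cyclists without the outcome: 80 − 24 = 56
risk, helmeted cyclists = 19/250 = 0.0760
risk, unhelmeted cyclists = 24/80 = 0.3000
RR = 0.0760 / 0.3000 = 0.253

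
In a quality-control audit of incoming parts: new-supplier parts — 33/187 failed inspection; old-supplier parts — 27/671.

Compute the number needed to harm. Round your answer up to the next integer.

NNH: 8

risk, new-supplier parts = 33/187 = 0.176471
risk, old-supplier parts = 27/671 = 0.040238
absolute risk difference = 0.136232
1 / 0.136232 = 7.340 → round up → 8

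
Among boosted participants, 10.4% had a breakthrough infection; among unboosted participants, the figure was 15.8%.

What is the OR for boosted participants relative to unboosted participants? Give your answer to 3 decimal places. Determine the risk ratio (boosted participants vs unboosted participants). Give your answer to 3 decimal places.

odds, boosted participants = 0.1040/0.8960 = 0.1161
odds, unboosted participants = 0.1580/0.8420 = 0.1876
OR = 0.1161 / 0.1876 = 0.619
RR = 0.1040 / 0.1580 = 0.658

OR = 0.619; RR = 0.658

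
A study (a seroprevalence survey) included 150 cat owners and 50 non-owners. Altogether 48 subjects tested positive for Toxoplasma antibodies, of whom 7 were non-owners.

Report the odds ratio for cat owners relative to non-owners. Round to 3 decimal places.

2.311

cat owners with the outcome: 48 − 7 = 41
cat owners without the outcome: 150 − 41 = 109
non-owners without the outcome: 50 − 7 = 43
OR = (41 × 43) / (109 × 7) = 1763/763 ≈ 2.311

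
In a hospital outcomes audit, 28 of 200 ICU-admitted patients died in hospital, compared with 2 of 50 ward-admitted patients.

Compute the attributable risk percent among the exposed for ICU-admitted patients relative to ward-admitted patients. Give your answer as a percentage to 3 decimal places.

risk, ICU-admitted patients = 28/200 = 0.14000
risk, ward-admitted patients = 2/50 = 0.04000
AR% = (0.14000 − 0.04000) / 0.14000 = 0.7143 → 71.429%

71.429%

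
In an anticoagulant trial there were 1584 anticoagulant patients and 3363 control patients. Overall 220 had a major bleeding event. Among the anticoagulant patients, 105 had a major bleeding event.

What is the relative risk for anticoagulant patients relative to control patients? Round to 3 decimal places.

1.938

anticoagulant patients without the outcome: 1584 − 105 = 1479
control patients with the outcome: 220 − 105 = 115
control patients without the outcome: 3363 − 115 = 3248
risk, anticoagulant patients = 105/1584 = 0.06629
risk, control patients = 115/3363 = 0.03420
RR = 0.06629 / 0.03420 = 1.938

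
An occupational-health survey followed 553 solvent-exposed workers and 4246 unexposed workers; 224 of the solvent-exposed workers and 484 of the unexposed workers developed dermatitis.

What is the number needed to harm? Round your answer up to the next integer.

4

risk, solvent-exposed workers = 224/553 = 0.405063
risk, unexposed workers = 484/4246 = 0.113990
absolute risk difference = 0.291074
1 / 0.291074 = 3.436 → round up → 4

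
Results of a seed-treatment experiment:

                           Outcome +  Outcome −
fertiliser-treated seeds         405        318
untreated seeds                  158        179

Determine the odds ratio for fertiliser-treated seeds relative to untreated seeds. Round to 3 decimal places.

odds, fertiliser-treated seeds = 405/318 = 1.2736
odds, untreated seeds = 158/179 = 0.8827
OR = 1.2736 / 0.8827 = 1.443

OR = 1.443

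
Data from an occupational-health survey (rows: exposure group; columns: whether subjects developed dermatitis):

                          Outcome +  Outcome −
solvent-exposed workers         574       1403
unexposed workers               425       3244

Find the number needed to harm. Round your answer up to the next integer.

risk, solvent-exposed workers = 574/1977 = 0.290339
risk, unexposed workers = 425/3669 = 0.115835
absolute risk difference = 0.174504
1 / 0.174504 = 5.731 → round up → 6

NNH ≈ 6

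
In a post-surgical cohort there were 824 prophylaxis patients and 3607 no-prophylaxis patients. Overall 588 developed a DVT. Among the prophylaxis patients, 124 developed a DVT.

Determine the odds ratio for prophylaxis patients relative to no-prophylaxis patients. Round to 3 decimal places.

prophylaxis patients without the outcome: 824 − 124 = 700
no-prophylaxis patients with the outcome: 588 − 124 = 464
no-prophylaxis patients without the outcome: 3607 − 464 = 3143
OR = (124 × 3143) / (700 × 464) = 389732/324800 ≈ 1.200

OR: 1.200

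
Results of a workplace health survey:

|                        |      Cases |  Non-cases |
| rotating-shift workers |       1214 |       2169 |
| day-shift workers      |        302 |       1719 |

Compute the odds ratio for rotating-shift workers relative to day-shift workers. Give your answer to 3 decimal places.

OR = (1214 × 1719) / (2169 × 302) = 2086866/655038 ≈ 3.186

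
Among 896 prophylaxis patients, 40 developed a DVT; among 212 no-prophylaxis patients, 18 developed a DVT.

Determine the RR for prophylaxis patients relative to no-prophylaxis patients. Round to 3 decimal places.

risk, prophylaxis patients = 40/896 = 0.04464
risk, no-prophylaxis patients = 18/212 = 0.08491
RR = 0.04464 / 0.08491 = 0.526

0.526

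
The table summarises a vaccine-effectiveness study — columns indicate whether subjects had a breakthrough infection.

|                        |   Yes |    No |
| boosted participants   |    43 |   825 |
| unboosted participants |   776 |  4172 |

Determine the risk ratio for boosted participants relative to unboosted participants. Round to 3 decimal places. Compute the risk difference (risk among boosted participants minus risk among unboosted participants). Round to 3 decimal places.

risk, boosted participants = 43/868 = 0.04954
risk, unboosted participants = 776/4948 = 0.15683
RR = 0.04954 / 0.15683 = 0.316
risk difference = 0.04954 − 0.15683 = -0.107

RR = 0.316; RD = -0.107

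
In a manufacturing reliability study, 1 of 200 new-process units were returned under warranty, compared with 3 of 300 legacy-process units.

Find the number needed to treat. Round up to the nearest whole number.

200

risk, new-process units = 1/200 = 0.005000
risk, legacy-process units = 3/300 = 0.010000
absolute risk difference = 0.005000
1 / 0.005000 = 200.000 → round up → 200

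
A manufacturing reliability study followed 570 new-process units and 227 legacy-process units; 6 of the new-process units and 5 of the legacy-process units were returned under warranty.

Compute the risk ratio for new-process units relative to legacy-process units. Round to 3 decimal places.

risk, new-process units = 6/570 = 0.01053
risk, legacy-process units = 5/227 = 0.02203
RR = 0.01053 / 0.02203 = 0.478

RR ≈ 0.478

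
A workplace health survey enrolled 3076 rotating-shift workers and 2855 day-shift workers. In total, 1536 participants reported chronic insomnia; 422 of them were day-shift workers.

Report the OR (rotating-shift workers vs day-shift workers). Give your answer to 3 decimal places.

OR ≈ 3.274

rotating-shift workers with the outcome: 1536 − 422 = 1114
rotating-shift workers without the outcome: 3076 − 1114 = 1962
day-shift workers without the outcome: 2855 − 422 = 2433
OR = (1114 × 2433) / (1962 × 422) = 2710362/827964 ≈ 3.274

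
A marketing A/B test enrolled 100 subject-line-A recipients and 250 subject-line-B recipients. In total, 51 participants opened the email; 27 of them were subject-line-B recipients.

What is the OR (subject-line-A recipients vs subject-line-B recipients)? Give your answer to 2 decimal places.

subject-line-A recipients with the outcome: 51 − 27 = 24
subject-line-A recipients without the outcome: 100 − 24 = 76
subject-line-B recipients without the outcome: 250 − 27 = 223
odds, subject-line-A recipients = 24/76 = 0.3158
odds, subject-line-B recipients = 27/223 = 0.1211
OR = 0.3158 / 0.1211 = 2.61

2.61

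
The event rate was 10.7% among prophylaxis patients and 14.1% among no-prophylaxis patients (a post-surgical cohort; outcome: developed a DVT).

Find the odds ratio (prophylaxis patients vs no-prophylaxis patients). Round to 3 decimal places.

OR ≈ 0.730

odds, prophylaxis patients = 0.1070/0.8930 = 0.1198
odds, no-prophylaxis patients = 0.1410/0.8590 = 0.1641
OR = 0.1198 / 0.1641 = 0.730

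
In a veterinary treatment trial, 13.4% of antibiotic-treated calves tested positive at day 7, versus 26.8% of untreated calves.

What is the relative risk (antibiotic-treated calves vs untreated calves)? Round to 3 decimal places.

RR = 0.1340 / 0.2680 = 0.500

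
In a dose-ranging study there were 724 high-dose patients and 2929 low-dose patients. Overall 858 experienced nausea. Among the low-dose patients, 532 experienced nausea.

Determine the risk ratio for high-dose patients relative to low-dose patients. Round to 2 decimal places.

RR ≈ 2.48

high-dose patients with the outcome: 858 − 532 = 326
high-dose patients without the outcome: 724 − 326 = 398
low-dose patients without the outcome: 2929 − 532 = 2397
risk, high-dose patients = 326/724 = 0.4503
risk, low-dose patients = 532/2929 = 0.1816
RR = 0.4503 / 0.1816 = 2.48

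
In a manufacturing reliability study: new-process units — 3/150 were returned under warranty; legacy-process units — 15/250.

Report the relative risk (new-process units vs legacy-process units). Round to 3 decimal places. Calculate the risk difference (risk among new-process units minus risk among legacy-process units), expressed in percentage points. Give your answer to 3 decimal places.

RR = 0.333; RD = -4.000

risk, new-process units = 3/150 = 0.02000
risk, legacy-process units = 15/250 = 0.06000
RR = 0.02000 / 0.06000 = 0.333
risk difference = 0.02000 − 0.06000 = -0.04000 → -4.000 percentage points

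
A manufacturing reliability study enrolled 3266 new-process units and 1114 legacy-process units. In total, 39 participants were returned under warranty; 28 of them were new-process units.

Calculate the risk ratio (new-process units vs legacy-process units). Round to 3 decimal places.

RR: 0.868

new-process units without the outcome: 3266 − 28 = 3238
legacy-process units with the outcome: 39 − 28 = 11
legacy-process units without the outcome: 1114 − 11 = 1103
risk, new-process units = 28/3266 = 0.00857
risk, legacy-process units = 11/1114 = 0.00987
RR = 0.00857 / 0.00987 = 0.868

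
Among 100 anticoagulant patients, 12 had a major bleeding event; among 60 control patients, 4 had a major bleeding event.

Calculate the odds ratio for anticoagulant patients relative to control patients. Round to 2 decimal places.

OR = (12 × 56) / (88 × 4) = 672/352 ≈ 1.91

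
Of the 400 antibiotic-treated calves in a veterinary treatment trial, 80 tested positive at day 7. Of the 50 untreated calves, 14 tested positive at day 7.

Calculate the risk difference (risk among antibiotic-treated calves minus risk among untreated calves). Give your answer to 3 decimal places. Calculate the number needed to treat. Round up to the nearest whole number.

risk, antibiotic-treated calves = 80/400 = 0.2000
risk, untreated calves = 14/50 = 0.2800
risk difference = 0.2000 − 0.2800 = -0.080
absolute risk difference = 0.080000
1 / 0.080000 = 12.500 → round up → 13

RD = -0.080; NNT = 13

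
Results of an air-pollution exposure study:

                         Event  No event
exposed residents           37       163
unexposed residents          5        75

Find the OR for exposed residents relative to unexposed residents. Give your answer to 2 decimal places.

OR = (37 × 75) / (163 × 5) = 2775/815 ≈ 3.40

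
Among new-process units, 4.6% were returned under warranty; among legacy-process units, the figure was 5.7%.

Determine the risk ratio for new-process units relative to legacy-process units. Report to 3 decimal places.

RR = 0.04600 / 0.05700 = 0.807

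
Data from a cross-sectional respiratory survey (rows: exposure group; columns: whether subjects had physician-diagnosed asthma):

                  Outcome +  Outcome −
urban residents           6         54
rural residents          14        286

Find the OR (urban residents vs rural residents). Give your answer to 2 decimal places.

OR = (6 × 286) / (54 × 14) = 1716/756 ≈ 2.27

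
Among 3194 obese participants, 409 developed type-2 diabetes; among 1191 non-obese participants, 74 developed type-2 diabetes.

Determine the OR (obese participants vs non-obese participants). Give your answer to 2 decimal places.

OR = (409 × 1117) / (2785 × 74) = 456853/206090 ≈ 2.22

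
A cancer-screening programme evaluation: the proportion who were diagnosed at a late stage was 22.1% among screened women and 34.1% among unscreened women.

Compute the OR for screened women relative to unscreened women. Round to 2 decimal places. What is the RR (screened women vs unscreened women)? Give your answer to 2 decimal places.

OR = 0.55; RR = 0.65

odds, screened women = 0.2210/0.7790 = 0.2837
odds, unscreened women = 0.3410/0.6590 = 0.5175
OR = 0.2837 / 0.5175 = 0.55
RR = 0.2210 / 0.3410 = 0.65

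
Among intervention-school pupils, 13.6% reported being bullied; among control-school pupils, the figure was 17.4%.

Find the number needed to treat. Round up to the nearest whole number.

27

absolute risk difference = 0.038000
1 / 0.038000 = 26.316 → round up → 27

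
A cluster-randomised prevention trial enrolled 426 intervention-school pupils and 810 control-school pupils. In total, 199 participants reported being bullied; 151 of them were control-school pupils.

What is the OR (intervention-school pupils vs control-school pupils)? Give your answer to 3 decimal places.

intervention-school pupils with the outcome: 199 − 151 = 48
intervention-school pupils without the outcome: 426 − 48 = 378
control-school pupils without the outcome: 810 − 151 = 659
odds, intervention-school pupils = 48/378 = 0.1270
odds, control-school pupils = 151/659 = 0.2291
OR = 0.1270 / 0.2291 = 0.554

OR = 0.554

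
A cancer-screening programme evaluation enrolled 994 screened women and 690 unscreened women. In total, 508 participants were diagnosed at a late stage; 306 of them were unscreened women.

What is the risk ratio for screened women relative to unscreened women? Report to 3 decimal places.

screened women with the outcome: 508 − 306 = 202
screened women without the outcome: 994 − 202 = 792
unscreened women without the outcome: 690 − 306 = 384
risk, screened women = 202/994 = 0.2032
risk, unscreened women = 306/690 = 0.4435
RR = 0.2032 / 0.4435 = 0.458

0.458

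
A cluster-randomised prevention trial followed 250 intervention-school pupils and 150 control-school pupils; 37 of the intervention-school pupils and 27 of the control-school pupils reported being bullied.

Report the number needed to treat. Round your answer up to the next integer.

32

risk, intervention-school pupils = 37/250 = 0.148000
risk, control-school pupils = 27/150 = 0.180000
absolute risk difference = 0.032000
1 / 0.032000 = 31.250 → round up → 32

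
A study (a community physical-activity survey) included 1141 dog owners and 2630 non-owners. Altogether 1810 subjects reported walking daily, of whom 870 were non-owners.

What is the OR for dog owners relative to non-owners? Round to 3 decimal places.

dog owners with the outcome: 1810 − 870 = 940
dog owners without the outcome: 1141 − 940 = 201
non-owners without the outcome: 2630 − 870 = 1760
odds, dog owners = 940/201 = 4.6766
odds, non-owners = 870/1760 = 0.4943
OR = 4.6766 / 0.4943 = 9.461

9.461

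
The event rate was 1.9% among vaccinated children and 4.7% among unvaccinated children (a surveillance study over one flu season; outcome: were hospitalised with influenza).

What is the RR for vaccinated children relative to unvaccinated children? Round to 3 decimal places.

RR = 0.01900 / 0.04700 = 0.404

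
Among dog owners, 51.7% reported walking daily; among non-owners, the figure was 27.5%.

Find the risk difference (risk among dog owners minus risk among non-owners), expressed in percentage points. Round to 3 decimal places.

risk difference = 0.5170 − 0.2750 = 0.2420 → 24.200 percentage points

RD ≈ 24.200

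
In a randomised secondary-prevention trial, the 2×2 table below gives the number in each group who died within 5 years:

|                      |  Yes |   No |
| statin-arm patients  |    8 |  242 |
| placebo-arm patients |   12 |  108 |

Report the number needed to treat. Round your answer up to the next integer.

NNT = 15

risk, statin-arm patients = 8/250 = 0.032000
risk, placebo-arm patients = 12/120 = 0.100000
absolute risk difference = 0.068000
1 / 0.068000 = 14.706 → round up → 15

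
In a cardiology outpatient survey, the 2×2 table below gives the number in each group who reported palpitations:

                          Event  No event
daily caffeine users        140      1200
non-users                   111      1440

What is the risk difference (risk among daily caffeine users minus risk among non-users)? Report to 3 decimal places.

RD = 0.033

risk, daily caffeine users = 140/1340 = 0.1045
risk, non-users = 111/1551 = 0.0716
risk difference = 0.1045 − 0.0716 = 0.033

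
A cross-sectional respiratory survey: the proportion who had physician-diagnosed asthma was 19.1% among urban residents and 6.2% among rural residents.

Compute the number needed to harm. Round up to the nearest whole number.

NNH ≈ 8

absolute risk difference = 0.129000
1 / 0.129000 = 7.752 → round up → 8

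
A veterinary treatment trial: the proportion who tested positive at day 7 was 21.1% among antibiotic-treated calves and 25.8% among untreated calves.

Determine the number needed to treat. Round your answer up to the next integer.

absolute risk difference = 0.047000
1 / 0.047000 = 21.277 → round up → 22

NNT = 22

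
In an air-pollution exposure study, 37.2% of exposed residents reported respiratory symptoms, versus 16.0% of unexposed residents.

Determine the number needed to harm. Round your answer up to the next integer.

absolute risk difference = 0.212000
1 / 0.212000 = 4.717 → round up → 5

NNH ≈ 5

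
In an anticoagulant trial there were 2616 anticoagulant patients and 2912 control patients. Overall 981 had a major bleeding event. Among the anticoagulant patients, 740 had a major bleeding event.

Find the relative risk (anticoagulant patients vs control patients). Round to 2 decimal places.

anticoagulant patients without the outcome: 2616 − 740 = 1876
control patients with the outcome: 981 − 740 = 241
control patients without the outcome: 2912 − 241 = 2671
risk, anticoagulant patients = 740/2616 = 0.2829
risk, control patients = 241/2912 = 0.0828
RR = 0.2829 / 0.0828 = 3.42

3.42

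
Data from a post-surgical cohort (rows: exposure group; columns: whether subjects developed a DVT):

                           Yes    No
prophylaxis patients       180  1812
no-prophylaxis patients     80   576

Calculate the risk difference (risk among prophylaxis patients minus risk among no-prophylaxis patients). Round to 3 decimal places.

RD: -0.032

risk, prophylaxis patients = 180/1992 = 0.0904
risk, no-prophylaxis patients = 80/656 = 0.1220
risk difference = 0.0904 − 0.1220 = -0.032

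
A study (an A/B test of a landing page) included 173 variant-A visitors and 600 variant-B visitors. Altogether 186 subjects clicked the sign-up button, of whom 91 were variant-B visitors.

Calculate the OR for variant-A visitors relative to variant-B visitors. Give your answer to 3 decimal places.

variant-A visitors with the outcome: 186 − 91 = 95
variant-A visitors without the outcome: 173 − 95 = 78
variant-B visitors without the outcome: 600 − 91 = 509
OR = (95 × 509) / (78 × 91) = 48355/7098 ≈ 6.812

OR ≈ 6.812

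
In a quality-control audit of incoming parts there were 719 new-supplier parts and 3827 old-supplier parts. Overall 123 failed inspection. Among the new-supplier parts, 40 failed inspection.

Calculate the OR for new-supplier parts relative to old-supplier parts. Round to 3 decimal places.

new-supplier parts without the outcome: 719 − 40 = 679
old-supplier parts with the outcome: 123 − 40 = 83
old-supplier parts without the outcome: 3827 − 83 = 3744
OR = (40 × 3744) / (679 × 83) = 149760/56357 ≈ 2.657

OR = 2.657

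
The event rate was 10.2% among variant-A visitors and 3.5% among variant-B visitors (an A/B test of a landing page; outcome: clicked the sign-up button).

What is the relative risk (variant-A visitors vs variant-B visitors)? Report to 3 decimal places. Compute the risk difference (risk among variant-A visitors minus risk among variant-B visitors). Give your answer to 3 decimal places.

RR = 0.10200 / 0.03500 = 2.914
risk difference = 0.10200 − 0.03500 = 0.067

RR = 2.914; RD = 0.067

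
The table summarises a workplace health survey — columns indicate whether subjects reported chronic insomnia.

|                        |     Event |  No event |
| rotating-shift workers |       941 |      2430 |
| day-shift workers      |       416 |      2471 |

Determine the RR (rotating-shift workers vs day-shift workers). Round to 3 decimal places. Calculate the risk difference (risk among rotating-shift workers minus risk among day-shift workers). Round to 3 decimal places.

risk, rotating-shift workers = 941/3371 = 0.2791
risk, day-shift workers = 416/2887 = 0.1441
RR = 0.2791 / 0.1441 = 1.937
risk difference = 0.2791 − 0.1441 = 0.135

RR = 1.937; RD = 0.135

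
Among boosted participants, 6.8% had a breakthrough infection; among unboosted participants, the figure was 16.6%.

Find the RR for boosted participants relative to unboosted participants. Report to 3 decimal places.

RR = 0.0680 / 0.1660 = 0.410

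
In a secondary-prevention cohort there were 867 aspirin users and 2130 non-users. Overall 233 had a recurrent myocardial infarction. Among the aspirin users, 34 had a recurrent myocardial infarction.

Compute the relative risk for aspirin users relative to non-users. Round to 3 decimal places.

aspirin users without the outcome: 867 − 34 = 833
non-users with the outcome: 233 − 34 = 199
non-users without the outcome: 2130 − 199 = 1931
risk, aspirin users = 34/867 = 0.03922
risk, non-users = 199/2130 = 0.09343
RR = 0.03922 / 0.09343 = 0.420

0.420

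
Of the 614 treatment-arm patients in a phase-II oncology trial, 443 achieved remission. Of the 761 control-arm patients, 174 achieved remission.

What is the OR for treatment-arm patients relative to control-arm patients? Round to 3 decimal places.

odds, treatment-arm patients = 443/171 = 2.5906
odds, control-arm patients = 174/587 = 0.2964
OR = 2.5906 / 0.2964 = 8.740

OR: 8.740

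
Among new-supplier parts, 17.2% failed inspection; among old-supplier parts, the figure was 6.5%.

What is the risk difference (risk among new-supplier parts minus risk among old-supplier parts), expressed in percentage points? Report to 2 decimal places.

risk difference = 0.1720 − 0.0650 = 0.1070 → 10.70 percentage points

10.70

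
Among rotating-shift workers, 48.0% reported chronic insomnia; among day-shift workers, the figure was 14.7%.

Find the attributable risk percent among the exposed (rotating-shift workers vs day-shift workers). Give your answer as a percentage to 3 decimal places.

AR% = (0.4800 − 0.1470) / 0.4800 = 0.6937 → 69.375%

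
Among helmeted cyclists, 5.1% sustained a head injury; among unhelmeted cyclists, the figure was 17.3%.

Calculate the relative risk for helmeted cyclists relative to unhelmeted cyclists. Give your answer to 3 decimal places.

RR = 0.0510 / 0.1730 = 0.295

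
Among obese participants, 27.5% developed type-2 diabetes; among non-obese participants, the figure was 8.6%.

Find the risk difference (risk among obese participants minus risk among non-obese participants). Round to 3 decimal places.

risk difference = 0.2750 − 0.0860 = 0.189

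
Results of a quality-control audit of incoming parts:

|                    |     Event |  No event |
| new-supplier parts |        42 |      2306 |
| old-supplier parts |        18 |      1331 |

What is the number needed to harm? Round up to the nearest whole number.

risk, new-supplier parts = 42/2348 = 0.017888
risk, old-supplier parts = 18/1349 = 0.013343
absolute risk difference = 0.004544
1 / 0.004544 = 220.070 → round up → 221

221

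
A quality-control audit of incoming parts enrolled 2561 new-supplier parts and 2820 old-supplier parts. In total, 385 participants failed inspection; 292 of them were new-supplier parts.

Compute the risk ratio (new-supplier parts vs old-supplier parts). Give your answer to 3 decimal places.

new-supplier parts without the outcome: 2561 − 292 = 2269
old-supplier parts with the outcome: 385 − 292 = 93
old-supplier parts without the outcome: 2820 − 93 = 2727
risk, new-supplier parts = 292/2561 = 0.11402
risk, old-supplier parts = 93/2820 = 0.03298
RR = 0.11402 / 0.03298 = 3.457

RR = 3.457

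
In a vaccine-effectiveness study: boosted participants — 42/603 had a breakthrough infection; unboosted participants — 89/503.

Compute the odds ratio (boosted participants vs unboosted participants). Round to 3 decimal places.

OR = (42 × 414) / (561 × 89) = 17388/49929 ≈ 0.348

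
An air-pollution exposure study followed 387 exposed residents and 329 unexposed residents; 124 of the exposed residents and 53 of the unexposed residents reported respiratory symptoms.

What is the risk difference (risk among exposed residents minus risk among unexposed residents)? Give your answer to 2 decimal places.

0.16

risk, exposed residents = 124/387 = 0.3204
risk, unexposed residents = 53/329 = 0.1611
risk difference = 0.3204 − 0.1611 = 0.16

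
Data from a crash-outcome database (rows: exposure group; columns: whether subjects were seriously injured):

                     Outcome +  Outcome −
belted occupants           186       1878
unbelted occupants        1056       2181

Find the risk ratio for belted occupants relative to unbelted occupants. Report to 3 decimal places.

risk, belted occupants = 186/2064 = 0.0901
risk, unbelted occupants = 1056/3237 = 0.3262
RR = 0.0901 / 0.3262 = 0.276

0.276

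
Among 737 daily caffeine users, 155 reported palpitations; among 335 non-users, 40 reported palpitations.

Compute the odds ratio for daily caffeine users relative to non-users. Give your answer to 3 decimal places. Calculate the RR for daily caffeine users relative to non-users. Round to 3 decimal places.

OR = (155 × 295) / (582 × 40) = 45725/23280 ≈ 1.964
risk, daily caffeine users = 155/737 = 0.2103
risk, non-users = 40/335 = 0.1194
RR = 0.2103 / 0.1194 = 1.761

OR = 1.964; RR = 1.761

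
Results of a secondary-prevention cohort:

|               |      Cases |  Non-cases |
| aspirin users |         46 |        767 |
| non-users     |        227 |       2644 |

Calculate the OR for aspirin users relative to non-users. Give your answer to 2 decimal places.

odds, aspirin users = 46/767 = 0.0600
odds, non-users = 227/2644 = 0.0859
OR = 0.0600 / 0.0859 = 0.70

OR ≈ 0.70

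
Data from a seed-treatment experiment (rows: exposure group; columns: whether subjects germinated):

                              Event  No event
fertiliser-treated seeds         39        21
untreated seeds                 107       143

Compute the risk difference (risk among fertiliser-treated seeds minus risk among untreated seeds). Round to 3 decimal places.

RD = 0.222

risk, fertiliser-treated seeds = 39/60 = 0.6500
risk, untreated seeds = 107/250 = 0.4280
risk difference = 0.6500 − 0.4280 = 0.222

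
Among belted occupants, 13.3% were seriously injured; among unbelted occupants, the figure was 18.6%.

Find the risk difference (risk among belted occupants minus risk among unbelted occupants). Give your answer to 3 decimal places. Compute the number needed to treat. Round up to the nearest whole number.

risk difference = 0.1330 − 0.1860 = -0.053
absolute risk difference = 0.053000
1 / 0.053000 = 18.868 → round up → 19

RD = -0.053; NNT = 19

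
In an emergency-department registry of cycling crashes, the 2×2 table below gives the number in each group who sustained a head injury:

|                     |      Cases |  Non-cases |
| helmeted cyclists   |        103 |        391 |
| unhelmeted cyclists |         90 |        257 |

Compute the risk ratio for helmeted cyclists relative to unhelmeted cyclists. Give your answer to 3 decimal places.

risk, helmeted cyclists = 103/494 = 0.2085
risk, unhelmeted cyclists = 90/347 = 0.2594
RR = 0.2085 / 0.2594 = 0.804

RR = 0.804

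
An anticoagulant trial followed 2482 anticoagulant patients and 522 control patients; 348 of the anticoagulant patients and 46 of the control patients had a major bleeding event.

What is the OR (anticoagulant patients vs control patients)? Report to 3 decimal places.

OR = (348 × 476) / (2134 × 46) = 165648/98164 ≈ 1.687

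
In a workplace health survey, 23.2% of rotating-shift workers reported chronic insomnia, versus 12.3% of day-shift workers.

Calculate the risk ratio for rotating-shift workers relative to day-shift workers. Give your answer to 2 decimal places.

RR = 0.2320 / 0.1230 = 1.89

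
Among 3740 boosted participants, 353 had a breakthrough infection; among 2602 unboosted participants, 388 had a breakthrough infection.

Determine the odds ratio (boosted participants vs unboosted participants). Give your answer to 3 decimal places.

odds, boosted participants = 353/3387 = 0.1042
odds, unboosted participants = 388/2214 = 0.1752
OR = 0.1042 / 0.1752 = 0.595

0.595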